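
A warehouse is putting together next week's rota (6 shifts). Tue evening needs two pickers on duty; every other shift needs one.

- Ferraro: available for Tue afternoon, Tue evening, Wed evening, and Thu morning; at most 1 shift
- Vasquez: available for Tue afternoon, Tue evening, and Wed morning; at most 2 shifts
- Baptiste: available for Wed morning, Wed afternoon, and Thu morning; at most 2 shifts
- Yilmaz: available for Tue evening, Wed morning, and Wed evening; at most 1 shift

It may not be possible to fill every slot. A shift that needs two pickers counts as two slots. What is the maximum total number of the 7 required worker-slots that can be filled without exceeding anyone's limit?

Total capacity across all pickers is 1+2+2+1 = 6, and 7 slots are needed, so at most 6 can be filled.
An assignment achieving 6: Tue afternoon→Ferraro, Tue evening→Vasquez, Wed morning→Vasquez, Wed afternoon→Baptiste, Wed evening→Yilmaz, Thu morning→Baptiste.
Loads: Ferraro 1/1, Vasquez 2/2, Baptiste 2/2, Yilmaz 1/1.

6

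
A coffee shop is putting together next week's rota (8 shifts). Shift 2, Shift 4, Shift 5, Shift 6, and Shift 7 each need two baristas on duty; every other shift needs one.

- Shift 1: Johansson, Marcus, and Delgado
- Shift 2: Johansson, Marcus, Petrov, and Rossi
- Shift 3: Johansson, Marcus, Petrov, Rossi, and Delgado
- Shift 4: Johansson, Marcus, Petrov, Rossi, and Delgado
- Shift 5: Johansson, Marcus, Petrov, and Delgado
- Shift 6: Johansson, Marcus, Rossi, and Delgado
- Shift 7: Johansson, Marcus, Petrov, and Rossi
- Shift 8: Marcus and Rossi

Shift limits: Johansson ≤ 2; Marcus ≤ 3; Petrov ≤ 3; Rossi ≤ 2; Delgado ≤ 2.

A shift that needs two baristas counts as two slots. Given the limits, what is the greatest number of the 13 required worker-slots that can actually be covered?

12

Total capacity across all baristas is 2+3+3+2+2 = 12, and 13 slots are needed, so at most 12 can be filled.
An assignment achieving 12: Shift 1→Johansson, Shift 2→Johansson+Marcus, Shift 3→Petrov, Shift 4→Delgado, Shift 5→Marcus+Petrov, Shift 6→Rossi+Delgado, Shift 7→Petrov+Rossi, Shift 8→Marcus.
Loads: Johansson 2/2, Marcus 3/3, Petrov 3/3, Rossi 2/2, Delgado 2/2.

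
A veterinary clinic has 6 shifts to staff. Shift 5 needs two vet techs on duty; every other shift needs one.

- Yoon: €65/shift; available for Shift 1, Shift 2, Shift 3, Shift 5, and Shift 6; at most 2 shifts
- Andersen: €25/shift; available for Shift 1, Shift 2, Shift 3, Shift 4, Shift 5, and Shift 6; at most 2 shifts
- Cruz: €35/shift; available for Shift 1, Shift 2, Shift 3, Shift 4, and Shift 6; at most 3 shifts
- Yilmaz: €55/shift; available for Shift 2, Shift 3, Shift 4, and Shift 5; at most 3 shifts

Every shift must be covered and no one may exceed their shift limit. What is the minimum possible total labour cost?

€265

Picking the cheapest available vet tech for each shift independently would cost €205, but that ignores the shift limits.
An optimal schedule: Shift 1→Andersen, Shift 2→Cruz, Shift 3→Yilmaz, Shift 4→Cruz, Shift 5→Andersen+Yilmaz, Shift 6→Cruz.
Total: 25 + 35 + 55 + 35 + 25 + 55 + 35 = €265.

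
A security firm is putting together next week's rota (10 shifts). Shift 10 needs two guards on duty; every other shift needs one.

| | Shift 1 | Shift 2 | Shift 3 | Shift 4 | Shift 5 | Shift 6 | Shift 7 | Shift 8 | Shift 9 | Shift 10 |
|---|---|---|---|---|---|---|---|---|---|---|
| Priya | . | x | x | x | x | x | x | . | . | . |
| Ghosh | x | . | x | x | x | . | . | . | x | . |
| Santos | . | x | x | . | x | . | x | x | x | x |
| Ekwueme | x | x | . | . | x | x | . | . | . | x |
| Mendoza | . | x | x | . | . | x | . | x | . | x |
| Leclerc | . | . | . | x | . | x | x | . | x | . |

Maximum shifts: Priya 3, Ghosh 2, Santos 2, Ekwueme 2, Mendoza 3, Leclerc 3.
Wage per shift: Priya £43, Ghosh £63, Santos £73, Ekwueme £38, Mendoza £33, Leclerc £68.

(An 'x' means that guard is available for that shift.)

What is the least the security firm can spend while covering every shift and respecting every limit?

£498

Picking the cheapest available guard for each shift independently would cost £428, but that ignores the shift limits.
An optimal schedule: Shift 1→Ekwueme, Shift 2→Mendoza, Shift 3→Priya, Shift 4→Priya, Shift 5→Ghosh, Shift 6→Leclerc, Shift 7→Priya, Shift 8→Mendoza, Shift 9→Ghosh, Shift 10→Mendoza+Ekwueme.
Total: 38 + 33 + 43 + 43 + 63 + 68 + 43 + 33 + 63 + 33 + 38 = £498.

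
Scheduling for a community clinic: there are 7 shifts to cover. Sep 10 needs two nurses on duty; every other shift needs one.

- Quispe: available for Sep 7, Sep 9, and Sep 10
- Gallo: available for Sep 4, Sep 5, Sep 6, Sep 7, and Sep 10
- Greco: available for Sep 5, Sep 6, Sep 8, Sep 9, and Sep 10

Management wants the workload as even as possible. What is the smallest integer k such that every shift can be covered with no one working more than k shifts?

3

With 3 nurses and 8 worker-slots to fill, someone must work at least ⌈8/3⌉ = 3 shifts, so k ≥ 3.
k = 3 works: Sep 4→Gallo, Sep 5→Gallo, Sep 6→Gallo, Sep 7→Quispe, Sep 8→Greco, Sep 9→Quispe, Sep 10→Quispe+Greco.
Loads: Quispe 3, Gallo 3, Greco 2 — all ≤ 3.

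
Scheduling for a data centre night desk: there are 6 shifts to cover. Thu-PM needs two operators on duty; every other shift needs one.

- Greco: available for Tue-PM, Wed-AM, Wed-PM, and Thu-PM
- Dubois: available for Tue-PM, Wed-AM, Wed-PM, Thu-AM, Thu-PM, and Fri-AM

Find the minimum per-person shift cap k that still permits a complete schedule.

With 2 operators and 7 worker-slots to fill, someone must work at least ⌈7/2⌉ = 4 shifts, so k ≥ 4.
k = 4 works: Tue-PM→Greco, Wed-AM→Greco, Wed-PM→Greco, Thu-AM→Dubois, Thu-PM→Greco+Dubois, Fri-AM→Dubois.
Loads: Greco 4, Dubois 3 — all ≤ 4.

4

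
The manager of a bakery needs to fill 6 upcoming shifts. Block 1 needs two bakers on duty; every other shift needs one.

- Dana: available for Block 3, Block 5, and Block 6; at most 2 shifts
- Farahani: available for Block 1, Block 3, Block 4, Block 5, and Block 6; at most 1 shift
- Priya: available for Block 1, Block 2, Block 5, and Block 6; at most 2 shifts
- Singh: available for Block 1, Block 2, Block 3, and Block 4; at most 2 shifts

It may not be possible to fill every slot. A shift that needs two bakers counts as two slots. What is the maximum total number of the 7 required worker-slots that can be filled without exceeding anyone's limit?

7

Total capacity across all bakers is 2+1+2+2 = 7, and 7 slots are needed, so at most 7 can be filled.
An assignment achieving 7: Block 1→Priya+Singh, Block 2→Priya, Block 3→Singh, Block 4→Farahani, Block 5→Dana, Block 6→Dana.
Loads: Dana 2/2, Farahani 1/1, Priya 2/2, Singh 2/2.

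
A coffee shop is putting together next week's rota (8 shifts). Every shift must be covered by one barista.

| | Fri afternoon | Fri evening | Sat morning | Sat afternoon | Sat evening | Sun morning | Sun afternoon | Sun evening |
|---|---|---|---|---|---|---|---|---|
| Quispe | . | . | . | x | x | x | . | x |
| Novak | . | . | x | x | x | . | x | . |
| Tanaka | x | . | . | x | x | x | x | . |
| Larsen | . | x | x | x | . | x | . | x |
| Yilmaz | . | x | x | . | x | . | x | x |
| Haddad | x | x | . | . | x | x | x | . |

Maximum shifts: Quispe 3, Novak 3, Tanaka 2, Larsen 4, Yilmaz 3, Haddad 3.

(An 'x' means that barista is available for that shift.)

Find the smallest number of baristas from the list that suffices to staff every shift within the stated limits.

8 slots to fill and no one can take more than 4, so at least ⌈8/4⌉ = 2 baristas are needed.
Any 2 baristas together have capacity at most 4+3 = 7 < 8 slots, so 2 can never suffice.
Quispe, Novak, and Haddad alone can cover everything: Fri afternoon→Haddad, Fri evening→Haddad, Sat morning→Novak, Sat afternoon→Quispe, Sat evening→Novak, Sun morning→Quispe, Sun afternoon→Novak, Sun evening→Quispe.

3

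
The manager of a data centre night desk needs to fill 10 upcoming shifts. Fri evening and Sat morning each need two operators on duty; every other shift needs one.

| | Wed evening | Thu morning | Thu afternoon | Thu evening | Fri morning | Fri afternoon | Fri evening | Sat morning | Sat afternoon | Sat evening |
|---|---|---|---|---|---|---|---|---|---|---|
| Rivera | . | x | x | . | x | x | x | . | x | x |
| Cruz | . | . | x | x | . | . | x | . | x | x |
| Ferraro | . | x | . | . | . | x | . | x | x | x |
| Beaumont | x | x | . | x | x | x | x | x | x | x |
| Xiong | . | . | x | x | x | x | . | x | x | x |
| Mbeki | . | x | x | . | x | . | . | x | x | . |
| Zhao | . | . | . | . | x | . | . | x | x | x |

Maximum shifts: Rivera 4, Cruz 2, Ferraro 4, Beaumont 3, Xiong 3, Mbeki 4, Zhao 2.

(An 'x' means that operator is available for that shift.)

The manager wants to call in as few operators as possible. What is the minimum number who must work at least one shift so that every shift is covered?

4

12 slots to fill and no one can take more than 4, so at least ⌈12/4⌉ = 3 operators are needed.
No set of 3 operators can cover every shift (each such set leaves at least one shift with no one available or exceeds a cap).
Rivera, Cruz, Ferraro, and Beaumont alone can cover everything: Wed evening→Beaumont, Thu morning→Rivera, Thu afternoon→Rivera, Thu evening→Cruz, Fri morning→Rivera, Fri afternoon→Rivera, Fri evening→Cruz+Beaumont, Sat morning→Ferraro+Beaumont, Sat afternoon→Ferraro, Sat evening→Ferraro.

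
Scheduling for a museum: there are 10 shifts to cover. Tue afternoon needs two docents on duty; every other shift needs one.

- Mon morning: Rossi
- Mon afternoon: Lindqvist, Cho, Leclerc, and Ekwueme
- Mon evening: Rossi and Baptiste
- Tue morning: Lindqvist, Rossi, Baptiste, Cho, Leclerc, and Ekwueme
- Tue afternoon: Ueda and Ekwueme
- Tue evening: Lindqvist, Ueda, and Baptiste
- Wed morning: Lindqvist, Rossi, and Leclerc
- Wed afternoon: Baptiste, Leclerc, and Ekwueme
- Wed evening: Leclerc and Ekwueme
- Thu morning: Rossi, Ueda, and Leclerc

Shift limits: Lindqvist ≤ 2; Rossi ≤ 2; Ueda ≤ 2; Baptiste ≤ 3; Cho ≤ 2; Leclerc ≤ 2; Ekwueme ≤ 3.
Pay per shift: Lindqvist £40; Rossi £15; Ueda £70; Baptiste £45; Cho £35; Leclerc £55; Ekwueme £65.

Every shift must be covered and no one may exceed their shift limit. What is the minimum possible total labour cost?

£460

Mon morning can only be covered by Rossi, so that assignment is forced.
Tue afternoon can only be covered by Ueda and Ekwueme, so that assignment is forced.
Picking the cheapest available docent for each shift independently would cost £385, but that ignores the shift limits.
An optimal schedule: Mon morning→Rossi, Mon afternoon→Cho, Mon evening→Baptiste, Tue morning→Cho, Tue afternoon→Ekwueme+Ueda, Tue evening→Lindqvist, Wed morning→Lindqvist, Wed afternoon→Baptiste, Wed evening→Leclerc, Thu morning→Rossi.
Total: 15 + 35 + 45 + 35 + 65 + 70 + 40 + 40 + 45 + 55 + 15 = £460.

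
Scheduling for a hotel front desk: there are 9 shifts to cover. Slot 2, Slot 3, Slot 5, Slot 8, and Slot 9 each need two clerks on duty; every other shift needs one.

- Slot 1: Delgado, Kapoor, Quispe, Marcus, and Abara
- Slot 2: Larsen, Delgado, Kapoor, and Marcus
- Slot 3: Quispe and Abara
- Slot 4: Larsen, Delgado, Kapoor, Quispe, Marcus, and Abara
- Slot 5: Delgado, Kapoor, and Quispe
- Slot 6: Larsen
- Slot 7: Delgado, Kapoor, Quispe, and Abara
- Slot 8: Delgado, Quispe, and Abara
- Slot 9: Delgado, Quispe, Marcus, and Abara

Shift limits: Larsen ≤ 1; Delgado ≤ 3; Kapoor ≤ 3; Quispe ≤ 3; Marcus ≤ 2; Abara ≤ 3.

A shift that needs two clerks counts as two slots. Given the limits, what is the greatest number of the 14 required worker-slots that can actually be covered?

Total capacity across all clerks is 1+3+3+3+2+3 = 15, and 14 slots are needed, so at most 14 can be filled.
An assignment achieving 14: Slot 1→Marcus, Slot 2→Delgado+Kapoor, Slot 3→Quispe+Abara, Slot 4→Abara, Slot 5→Delgado+Kapoor, Slot 6→Larsen, Slot 7→Kapoor, Slot 8→Delgado+Quispe, Slot 9→Quispe+Marcus.
Loads: Larsen 1/1, Delgado 3/3, Kapoor 3/3, Quispe 3/3, Marcus 2/2, Abara 2/3.

14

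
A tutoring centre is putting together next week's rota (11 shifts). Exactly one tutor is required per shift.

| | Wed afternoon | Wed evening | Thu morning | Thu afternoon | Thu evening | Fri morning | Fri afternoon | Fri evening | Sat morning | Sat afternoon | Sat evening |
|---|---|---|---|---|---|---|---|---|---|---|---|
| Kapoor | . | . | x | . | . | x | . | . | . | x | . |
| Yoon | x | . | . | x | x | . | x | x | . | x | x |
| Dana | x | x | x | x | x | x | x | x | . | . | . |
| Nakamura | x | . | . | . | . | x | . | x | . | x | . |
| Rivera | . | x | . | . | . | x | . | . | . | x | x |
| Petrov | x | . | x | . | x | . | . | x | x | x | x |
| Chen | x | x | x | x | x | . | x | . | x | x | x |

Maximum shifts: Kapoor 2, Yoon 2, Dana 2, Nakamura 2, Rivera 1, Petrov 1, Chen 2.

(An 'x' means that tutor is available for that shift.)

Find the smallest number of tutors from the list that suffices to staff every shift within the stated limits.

6

11 slots to fill and no one can take more than 2, so at least ⌈11/2⌉ = 6 tutors are needed.
Kapoor, Yoon, Dana, Nakamura, Rivera, and Chen alone can cover everything: Wed afternoon→Nakamura, Wed evening→Dana, Thu morning→Kapoor, Thu afternoon→Yoon, Thu evening→Yoon, Fri morning→Kapoor, Fri afternoon→Dana, Fri evening→Nakamura, Sat morning→Chen, Sat afternoon→Chen, Sat evening→Rivera.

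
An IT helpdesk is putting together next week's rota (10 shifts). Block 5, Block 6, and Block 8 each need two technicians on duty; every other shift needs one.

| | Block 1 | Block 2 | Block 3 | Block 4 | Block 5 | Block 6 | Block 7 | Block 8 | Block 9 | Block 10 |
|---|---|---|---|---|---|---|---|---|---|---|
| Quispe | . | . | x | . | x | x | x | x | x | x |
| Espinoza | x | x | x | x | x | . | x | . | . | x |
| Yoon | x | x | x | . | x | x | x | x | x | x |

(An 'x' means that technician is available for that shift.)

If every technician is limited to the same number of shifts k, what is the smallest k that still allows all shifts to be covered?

5

With 3 technicians and 13 worker-slots to fill, someone must work at least ⌈13/3⌉ = 5 shifts, so k ≥ 5.
k = 5 works: Block 1→Espinoza, Block 2→Espinoza, Block 3→Quispe, Block 4→Espinoza, Block 5→Quispe+Espinoza, Block 6→Quispe+Yoon, Block 7→Espinoza, Block 8→Quispe+Yoon, Block 9→Quispe, Block 10→Yoon.
Loads: Quispe 5, Espinoza 5, Yoon 3 — all ≤ 5.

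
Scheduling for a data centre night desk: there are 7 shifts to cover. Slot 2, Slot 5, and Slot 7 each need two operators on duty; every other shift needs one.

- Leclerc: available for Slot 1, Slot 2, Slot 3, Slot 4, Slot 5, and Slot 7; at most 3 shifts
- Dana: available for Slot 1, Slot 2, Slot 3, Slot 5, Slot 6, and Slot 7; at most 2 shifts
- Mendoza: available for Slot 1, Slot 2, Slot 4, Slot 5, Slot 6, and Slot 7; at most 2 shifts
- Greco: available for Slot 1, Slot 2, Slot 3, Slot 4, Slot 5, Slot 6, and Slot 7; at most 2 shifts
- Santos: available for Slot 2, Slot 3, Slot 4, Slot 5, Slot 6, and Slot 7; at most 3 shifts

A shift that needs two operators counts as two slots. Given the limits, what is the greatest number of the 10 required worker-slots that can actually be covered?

10

Total capacity across all operators is 3+2+2+2+3 = 12, and 10 slots are needed, so at most 10 can be filled.
An assignment achieving 10: Slot 1→Leclerc, Slot 2→Dana+Mendoza, Slot 3→Leclerc, Slot 4→Leclerc, Slot 5→Mendoza+Greco, Slot 6→Dana, Slot 7→Greco+Santos.
Loads: Leclerc 3/3, Dana 2/2, Mendoza 2/2, Greco 2/2, Santos 1/3.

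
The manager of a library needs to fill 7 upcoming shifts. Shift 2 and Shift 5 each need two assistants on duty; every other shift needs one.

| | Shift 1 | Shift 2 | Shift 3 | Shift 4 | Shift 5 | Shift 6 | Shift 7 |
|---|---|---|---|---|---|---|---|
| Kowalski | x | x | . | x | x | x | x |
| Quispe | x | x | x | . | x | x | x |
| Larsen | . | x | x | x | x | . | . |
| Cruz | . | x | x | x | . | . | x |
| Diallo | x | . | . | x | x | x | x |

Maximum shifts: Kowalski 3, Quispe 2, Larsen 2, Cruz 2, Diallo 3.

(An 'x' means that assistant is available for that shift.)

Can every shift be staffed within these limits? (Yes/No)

One valid schedule: Shift 1→Kowalski, Shift 2→Larsen+Cruz, Shift 3→Quispe, Shift 4→Kowalski, Shift 5→Larsen+Diallo, Shift 6→Kowalski, Shift 7→Quispe.
Loads: Kowalski 3/3, Quispe 2/2, Larsen 2/2, Cruz 1/2, Diallo 1/3 — all within limits.

Yes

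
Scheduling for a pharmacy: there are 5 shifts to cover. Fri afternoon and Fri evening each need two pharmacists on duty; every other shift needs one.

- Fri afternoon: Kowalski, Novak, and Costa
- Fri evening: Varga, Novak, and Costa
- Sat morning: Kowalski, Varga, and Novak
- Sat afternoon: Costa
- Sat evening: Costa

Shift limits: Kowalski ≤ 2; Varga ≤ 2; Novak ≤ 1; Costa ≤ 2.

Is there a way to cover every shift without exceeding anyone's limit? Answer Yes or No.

No

Total capacity is 7 and 7 slots are needed, so capacity alone doesn't rule it out.
Shifts {Fri afternoon, Fri evening, Sat afternoon, Sat evening} need 6 worker-slots in total, but the pharmacists available for any of those shifts (Kowalski, Varga, Novak, and Costa) can supply at most 5 among them. So no valid schedule exists.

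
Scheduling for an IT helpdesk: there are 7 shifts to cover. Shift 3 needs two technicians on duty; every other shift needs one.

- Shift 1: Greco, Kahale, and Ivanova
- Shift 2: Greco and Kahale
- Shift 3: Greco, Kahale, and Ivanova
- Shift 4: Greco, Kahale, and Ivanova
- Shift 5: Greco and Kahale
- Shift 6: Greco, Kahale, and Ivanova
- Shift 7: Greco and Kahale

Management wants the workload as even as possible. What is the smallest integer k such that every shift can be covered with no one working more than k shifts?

With 3 technicians and 8 worker-slots to fill, someone must work at least ⌈8/3⌉ = 3 shifts, so k ≥ 3.
k = 3 works: Shift 1→Kahale, Shift 2→Greco, Shift 3→Kahale+Ivanova, Shift 4→Kahale, Shift 5→Greco, Shift 6→Ivanova, Shift 7→Greco.
Loads: Greco 3, Kahale 3, Ivanova 2 — all ≤ 3.

3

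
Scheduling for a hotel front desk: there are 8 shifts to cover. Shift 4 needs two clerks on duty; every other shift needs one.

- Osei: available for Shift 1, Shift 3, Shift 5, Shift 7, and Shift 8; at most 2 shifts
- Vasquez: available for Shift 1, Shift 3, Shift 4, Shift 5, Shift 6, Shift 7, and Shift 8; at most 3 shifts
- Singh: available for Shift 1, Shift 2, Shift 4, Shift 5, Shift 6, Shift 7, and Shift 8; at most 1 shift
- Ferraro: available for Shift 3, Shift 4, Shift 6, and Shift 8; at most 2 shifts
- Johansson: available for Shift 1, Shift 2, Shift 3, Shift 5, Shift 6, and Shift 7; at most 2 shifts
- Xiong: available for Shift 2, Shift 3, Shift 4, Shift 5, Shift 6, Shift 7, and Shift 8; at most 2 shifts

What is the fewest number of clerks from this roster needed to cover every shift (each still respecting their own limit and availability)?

9 slots to fill and no one can take more than 3, so at least ⌈9/3⌉ = 3 clerks are needed.
Any 3 clerks together have capacity at most 3+2+2 = 7 < 9 slots, so 3 can never suffice.
Osei, Vasquez, Ferraro, and Johansson alone can cover everything: Shift 1→Osei, Shift 2→Johansson, Shift 3→Johansson, Shift 4→Vasquez+Ferraro, Shift 5→Osei, Shift 6→Vasquez, Shift 7→Vasquez, Shift 8→Ferraro.

4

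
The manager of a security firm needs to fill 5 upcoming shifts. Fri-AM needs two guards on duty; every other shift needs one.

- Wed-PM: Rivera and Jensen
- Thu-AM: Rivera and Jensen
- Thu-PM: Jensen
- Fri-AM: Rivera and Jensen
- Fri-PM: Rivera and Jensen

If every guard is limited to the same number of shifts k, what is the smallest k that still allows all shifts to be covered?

With 2 guards and 6 worker-slots to fill, someone must work at least ⌈6/2⌉ = 3 shifts, so k ≥ 3.
k = 3 works: Wed-PM→Rivera, Thu-AM→Rivera, Thu-PM→Jensen, Fri-AM→Rivera+Jensen, Fri-PM→Jensen.
Loads: Rivera 3, Jensen 3 — all ≤ 3.

3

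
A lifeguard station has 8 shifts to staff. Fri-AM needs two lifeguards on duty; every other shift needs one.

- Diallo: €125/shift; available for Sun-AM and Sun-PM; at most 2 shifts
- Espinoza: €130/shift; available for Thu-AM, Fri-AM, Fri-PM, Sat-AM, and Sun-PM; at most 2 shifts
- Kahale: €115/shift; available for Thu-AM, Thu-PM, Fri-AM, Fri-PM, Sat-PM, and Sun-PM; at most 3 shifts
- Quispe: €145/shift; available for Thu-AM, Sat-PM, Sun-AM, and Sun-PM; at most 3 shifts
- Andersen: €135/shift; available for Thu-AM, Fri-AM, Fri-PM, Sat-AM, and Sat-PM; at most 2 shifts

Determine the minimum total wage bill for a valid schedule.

€1125

Thu-PM can only be covered by Kahale, so that assignment is forced.
Picking the cheapest available lifeguard for each shift independently would cost €1075, but that ignores the shift limits.
An optimal schedule: Thu-AM→Andersen, Thu-PM→Kahale, Fri-AM→Kahale+Espinoza, Fri-PM→Kahale, Sat-AM→Espinoza, Sat-PM→Andersen, Sun-AM→Diallo, Sun-PM→Diallo.
Total: 135 + 115 + 115 + 130 + 115 + 130 + 135 + 125 + 125 = €1125.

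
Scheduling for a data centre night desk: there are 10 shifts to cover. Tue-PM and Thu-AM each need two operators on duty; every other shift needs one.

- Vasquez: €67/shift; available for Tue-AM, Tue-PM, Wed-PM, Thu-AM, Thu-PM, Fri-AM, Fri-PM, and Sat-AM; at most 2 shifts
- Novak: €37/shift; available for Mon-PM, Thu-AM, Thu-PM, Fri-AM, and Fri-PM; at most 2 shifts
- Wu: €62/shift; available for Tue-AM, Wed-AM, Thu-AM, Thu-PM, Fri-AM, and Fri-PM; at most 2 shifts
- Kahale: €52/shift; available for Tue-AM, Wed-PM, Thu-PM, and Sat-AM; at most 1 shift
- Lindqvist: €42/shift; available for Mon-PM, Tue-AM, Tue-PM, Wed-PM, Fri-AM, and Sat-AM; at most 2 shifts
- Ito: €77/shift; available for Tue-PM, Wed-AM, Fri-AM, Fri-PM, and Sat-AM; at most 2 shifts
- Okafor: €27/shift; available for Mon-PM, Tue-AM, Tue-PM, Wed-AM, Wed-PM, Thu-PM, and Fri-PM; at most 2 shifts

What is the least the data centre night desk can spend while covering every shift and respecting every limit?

Picking the cheapest available operator for each shift independently would cost €409, but that ignores the shift limits.
An optimal schedule: Mon-PM→Okafor, Tue-AM→Kahale, Tue-PM→Vasquez+Ito, Wed-AM→Okafor, Wed-PM→Lindqvist, Thu-AM→Novak+Wu, Thu-PM→Novak, Fri-AM→Wu, Fri-PM→Vasquez, Sat-AM→Lindqvist.
Total: 27 + 52 + 67 + 77 + 27 + 42 + 37 + 62 + 37 + 62 + 67 + 42 = €599.

€599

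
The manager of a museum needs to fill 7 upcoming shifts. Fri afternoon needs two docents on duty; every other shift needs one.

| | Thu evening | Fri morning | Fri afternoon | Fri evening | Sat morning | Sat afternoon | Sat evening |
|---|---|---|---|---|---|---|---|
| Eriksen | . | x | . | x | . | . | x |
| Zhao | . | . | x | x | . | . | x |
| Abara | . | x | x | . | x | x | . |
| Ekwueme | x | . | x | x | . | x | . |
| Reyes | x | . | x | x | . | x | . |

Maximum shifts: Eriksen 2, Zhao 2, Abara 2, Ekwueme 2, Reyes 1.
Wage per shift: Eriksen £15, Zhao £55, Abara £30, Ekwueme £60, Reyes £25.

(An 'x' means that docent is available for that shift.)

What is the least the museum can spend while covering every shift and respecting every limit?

£285

Sat morning can only be covered by Abara, so that assignment is forced.
Picking the cheapest available docent for each shift independently would cost £180, but that ignores the shift limits.
An optimal schedule: Thu evening→Reyes, Fri morning→Eriksen, Fri afternoon→Zhao+Ekwueme, Fri evening→Zhao, Sat morning→Abara, Sat afternoon→Abara, Sat evening→Eriksen.
Total: 25 + 15 + 55 + 60 + 55 + 30 + 30 + 15 = £285.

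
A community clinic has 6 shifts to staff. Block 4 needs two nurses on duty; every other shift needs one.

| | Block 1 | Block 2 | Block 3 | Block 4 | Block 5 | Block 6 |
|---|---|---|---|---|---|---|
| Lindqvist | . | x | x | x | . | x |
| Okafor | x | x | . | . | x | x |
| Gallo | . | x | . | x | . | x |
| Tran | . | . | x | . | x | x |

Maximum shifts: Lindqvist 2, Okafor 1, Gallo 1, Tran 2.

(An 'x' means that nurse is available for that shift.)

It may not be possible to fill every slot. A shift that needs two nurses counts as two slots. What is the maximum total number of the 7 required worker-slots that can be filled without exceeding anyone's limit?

6

Total capacity across all nurses is 2+1+1+2 = 6, and 7 slots are needed, so at most 6 can be filled.
An assignment achieving 6: Block 1→Okafor, Block 3→Lindqvist, Block 4→Lindqvist+Gallo, Block 5→Tran, Block 6→Tran.
Loads: Lindqvist 2/2, Okafor 1/1, Gallo 1/1, Tran 2/2.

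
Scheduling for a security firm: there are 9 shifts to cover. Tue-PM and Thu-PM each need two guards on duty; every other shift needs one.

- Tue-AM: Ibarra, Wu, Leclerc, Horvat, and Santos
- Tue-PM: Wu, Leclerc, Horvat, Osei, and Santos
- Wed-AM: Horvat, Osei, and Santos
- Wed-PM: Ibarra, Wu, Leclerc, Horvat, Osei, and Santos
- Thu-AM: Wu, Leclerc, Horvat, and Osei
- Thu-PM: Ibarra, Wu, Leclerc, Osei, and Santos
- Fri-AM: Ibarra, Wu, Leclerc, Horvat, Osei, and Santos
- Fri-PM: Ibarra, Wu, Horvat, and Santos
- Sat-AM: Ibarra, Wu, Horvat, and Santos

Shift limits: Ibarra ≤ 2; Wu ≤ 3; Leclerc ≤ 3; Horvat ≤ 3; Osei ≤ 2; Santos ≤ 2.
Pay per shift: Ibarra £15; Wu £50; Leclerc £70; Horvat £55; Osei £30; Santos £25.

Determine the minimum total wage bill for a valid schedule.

£400

Picking the cheapest available guard for each shift independently would cost £225, but that ignores the shift limits.
An optimal schedule: Tue-AM→Santos, Tue-PM→Wu+Horvat, Wed-AM→Santos, Wed-PM→Wu, Thu-AM→Osei, Thu-PM→Osei+Wu, Fri-AM→Horvat, Fri-PM→Ibarra, Sat-AM→Ibarra.
Total: 25 + 50 + 55 + 25 + 50 + 30 + 30 + 50 + 55 + 15 + 15 = £400.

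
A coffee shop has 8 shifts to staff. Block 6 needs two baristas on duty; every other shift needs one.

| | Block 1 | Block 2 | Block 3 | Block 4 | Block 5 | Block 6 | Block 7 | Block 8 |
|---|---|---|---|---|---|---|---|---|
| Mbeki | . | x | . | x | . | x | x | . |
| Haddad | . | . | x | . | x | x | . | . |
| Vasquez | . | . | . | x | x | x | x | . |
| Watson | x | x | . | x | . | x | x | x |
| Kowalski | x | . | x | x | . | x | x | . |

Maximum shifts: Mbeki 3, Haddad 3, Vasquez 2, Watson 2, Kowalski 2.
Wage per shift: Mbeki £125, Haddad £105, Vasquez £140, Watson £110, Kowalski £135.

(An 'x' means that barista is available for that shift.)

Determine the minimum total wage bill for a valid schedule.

Block 8 can only be covered by Watson, so that assignment is forced.
Picking the cheapest available barista for each shift independently would cost £975, but that ignores the shift limits.
An optimal schedule: Block 1→Watson, Block 2→Mbeki, Block 3→Haddad, Block 4→Mbeki, Block 5→Haddad, Block 6→Haddad+Kowalski, Block 7→Mbeki, Block 8→Watson.
Total: 110 + 125 + 105 + 125 + 105 + 105 + 135 + 125 + 110 = £1045.

£1045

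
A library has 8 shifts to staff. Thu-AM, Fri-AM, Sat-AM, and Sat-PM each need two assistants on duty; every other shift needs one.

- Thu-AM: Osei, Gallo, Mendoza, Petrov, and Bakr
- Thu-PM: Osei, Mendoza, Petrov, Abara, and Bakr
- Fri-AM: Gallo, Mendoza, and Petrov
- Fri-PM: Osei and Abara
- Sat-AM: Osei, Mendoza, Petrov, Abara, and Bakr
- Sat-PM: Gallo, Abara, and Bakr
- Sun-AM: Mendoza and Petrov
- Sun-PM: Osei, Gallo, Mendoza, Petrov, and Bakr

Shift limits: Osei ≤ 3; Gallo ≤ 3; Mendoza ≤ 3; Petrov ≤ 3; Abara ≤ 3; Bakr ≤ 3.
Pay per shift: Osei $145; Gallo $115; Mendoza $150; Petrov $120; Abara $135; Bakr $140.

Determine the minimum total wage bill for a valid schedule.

Picking the cheapest available assistant for each shift independently would cost $1465, but that ignores the shift limits.
An optimal schedule: Thu-AM→Gallo+Bakr, Thu-PM→Petrov, Fri-AM→Gallo+Petrov, Fri-PM→Abara, Sat-AM→Abara+Bakr, Sat-PM→Gallo+Abara, Sun-AM→Petrov, Sun-PM→Bakr.
Total: 115 + 140 + 120 + 115 + 120 + 135 + 135 + 140 + 115 + 135 + 120 + 140 = $1530.

$1530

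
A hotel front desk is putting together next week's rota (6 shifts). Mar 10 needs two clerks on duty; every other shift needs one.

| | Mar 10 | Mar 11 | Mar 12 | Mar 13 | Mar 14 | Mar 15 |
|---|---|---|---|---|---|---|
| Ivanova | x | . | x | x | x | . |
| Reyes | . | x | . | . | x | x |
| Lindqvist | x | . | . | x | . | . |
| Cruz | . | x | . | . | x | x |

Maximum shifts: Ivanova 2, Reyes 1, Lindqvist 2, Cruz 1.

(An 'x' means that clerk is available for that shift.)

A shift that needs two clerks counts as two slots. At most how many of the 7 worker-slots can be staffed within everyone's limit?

Total capacity across all clerks is 2+1+2+1 = 6, and 7 slots are needed, so at most 6 can be filled.
An assignment achieving 6: Mar 10→Ivanova+Lindqvist, Mar 11→Reyes, Mar 12→Ivanova, Mar 13→Lindqvist, Mar 15→Cruz.
Loads: Ivanova 2/2, Reyes 1/1, Lindqvist 2/2, Cruz 1/1.

6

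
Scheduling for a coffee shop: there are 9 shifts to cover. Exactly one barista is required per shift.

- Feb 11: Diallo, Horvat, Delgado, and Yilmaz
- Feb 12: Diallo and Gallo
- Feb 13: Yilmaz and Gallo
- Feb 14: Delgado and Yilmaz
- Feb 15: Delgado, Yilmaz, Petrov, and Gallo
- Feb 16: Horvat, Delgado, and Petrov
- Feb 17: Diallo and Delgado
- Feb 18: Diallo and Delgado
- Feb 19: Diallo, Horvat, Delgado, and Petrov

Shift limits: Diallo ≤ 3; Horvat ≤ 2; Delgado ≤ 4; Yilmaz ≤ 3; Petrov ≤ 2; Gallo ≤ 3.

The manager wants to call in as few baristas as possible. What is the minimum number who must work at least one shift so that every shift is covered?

3

9 slots to fill and no one can take more than 4, so at least ⌈9/4⌉ = 3 baristas are needed.
Diallo, Delgado, and Yilmaz alone can cover everything: Feb 11→Yilmaz, Feb 12→Diallo, Feb 13→Yilmaz, Feb 14→Delgado, Feb 15→Delgado, Feb 16→Delgado, Feb 17→Diallo, Feb 18→Diallo, Feb 19→Delgado.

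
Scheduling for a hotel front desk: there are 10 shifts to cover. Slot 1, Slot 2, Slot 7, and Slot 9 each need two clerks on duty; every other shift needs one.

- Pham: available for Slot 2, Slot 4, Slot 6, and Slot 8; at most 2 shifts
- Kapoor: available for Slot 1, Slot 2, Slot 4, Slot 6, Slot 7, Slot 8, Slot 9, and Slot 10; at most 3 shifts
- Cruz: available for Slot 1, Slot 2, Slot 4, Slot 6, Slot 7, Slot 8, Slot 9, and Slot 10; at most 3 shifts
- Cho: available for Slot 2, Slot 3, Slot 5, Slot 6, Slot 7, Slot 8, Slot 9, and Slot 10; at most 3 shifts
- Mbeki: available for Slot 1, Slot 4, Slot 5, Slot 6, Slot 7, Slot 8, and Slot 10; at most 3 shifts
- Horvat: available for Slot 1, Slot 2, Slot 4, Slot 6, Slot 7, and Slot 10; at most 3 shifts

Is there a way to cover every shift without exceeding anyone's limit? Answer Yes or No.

Slot 3 can only be covered by Cho, so that assignment is forced.
One valid schedule: Slot 1→Kapoor+Cruz, Slot 2→Cho+Horvat, Slot 3→Cho, Slot 4→Pham, Slot 5→Cho, Slot 6→Cruz, Slot 7→Mbeki+Horvat, Slot 8→Pham, Slot 9→Kapoor+Cruz, Slot 10→Kapoor.
Loads: Pham 2/2, Kapoor 3/3, Cruz 3/3, Cho 3/3, Mbeki 1/3, Horvat 2/3 — all within limits.

Yes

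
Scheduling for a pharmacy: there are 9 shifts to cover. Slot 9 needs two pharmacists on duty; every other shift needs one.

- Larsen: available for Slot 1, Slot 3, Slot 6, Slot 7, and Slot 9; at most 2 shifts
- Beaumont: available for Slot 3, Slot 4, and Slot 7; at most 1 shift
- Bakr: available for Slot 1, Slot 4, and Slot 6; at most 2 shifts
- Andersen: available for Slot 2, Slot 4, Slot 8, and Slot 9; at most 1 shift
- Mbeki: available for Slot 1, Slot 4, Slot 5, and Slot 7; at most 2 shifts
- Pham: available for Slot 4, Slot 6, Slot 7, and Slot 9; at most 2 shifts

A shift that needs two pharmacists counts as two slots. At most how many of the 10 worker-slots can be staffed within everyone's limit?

9

Total capacity across all pharmacists is 2+1+2+1+2+2 = 10, and 10 slots are needed, so at most 10 can be filled.
Shifts {Slot 2, Slot 8} need 2 slots but only Andersen are available for them, supplying at most 1 — so at least 1 slot must go unfilled.
An assignment achieving 9: Slot 1→Bakr, Slot 2→Andersen, Slot 3→Larsen, Slot 4→Mbeki, Slot 5→Mbeki, Slot 6→Bakr, Slot 7→Beaumont, Slot 9→Larsen+Pham.
Loads: Larsen 2/2, Beaumont 1/1, Bakr 2/2, Andersen 1/1, Mbeki 2/2, Pham 1/2.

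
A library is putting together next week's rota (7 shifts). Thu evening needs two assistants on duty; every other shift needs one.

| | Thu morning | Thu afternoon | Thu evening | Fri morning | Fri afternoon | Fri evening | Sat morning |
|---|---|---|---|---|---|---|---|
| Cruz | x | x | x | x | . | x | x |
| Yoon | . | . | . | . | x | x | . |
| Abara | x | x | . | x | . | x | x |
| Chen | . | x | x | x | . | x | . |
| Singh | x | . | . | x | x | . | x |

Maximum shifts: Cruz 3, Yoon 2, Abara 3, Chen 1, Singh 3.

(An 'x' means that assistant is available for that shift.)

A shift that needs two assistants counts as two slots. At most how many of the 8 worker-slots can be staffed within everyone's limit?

Total capacity across all assistants is 3+2+3+1+3 = 12, and 8 slots are needed, so at most 8 can be filled.
An assignment achieving 8: Thu morning→Cruz, Thu afternoon→Cruz, Thu evening→Cruz+Chen, Fri morning→Abara, Fri afternoon→Yoon, Fri evening→Yoon, Sat morning→Abara.
Loads: Cruz 3/3, Yoon 2/2, Abara 2/3, Chen 1/1, Singh 0/3.

8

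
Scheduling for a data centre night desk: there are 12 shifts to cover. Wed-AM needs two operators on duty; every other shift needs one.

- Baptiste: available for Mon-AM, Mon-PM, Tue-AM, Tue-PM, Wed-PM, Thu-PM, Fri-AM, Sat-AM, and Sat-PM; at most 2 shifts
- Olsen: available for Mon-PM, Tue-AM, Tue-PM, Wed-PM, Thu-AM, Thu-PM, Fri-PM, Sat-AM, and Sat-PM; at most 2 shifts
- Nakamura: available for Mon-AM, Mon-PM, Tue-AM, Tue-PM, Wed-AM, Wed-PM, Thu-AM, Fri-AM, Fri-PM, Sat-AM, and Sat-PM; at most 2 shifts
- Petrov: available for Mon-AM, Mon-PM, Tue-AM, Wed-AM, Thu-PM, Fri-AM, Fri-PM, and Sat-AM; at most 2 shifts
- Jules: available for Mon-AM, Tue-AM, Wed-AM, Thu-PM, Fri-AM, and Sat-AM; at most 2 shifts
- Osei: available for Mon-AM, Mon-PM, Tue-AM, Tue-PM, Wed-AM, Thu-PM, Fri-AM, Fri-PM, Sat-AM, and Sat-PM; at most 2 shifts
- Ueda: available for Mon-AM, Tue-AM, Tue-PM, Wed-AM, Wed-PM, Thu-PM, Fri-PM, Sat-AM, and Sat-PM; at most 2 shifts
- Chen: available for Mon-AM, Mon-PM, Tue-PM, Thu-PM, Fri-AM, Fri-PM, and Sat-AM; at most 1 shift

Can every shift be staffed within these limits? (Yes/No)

Yes

One valid schedule: Mon-AM→Petrov, Mon-PM→Olsen, Tue-AM→Jules, Tue-PM→Nakamura, Wed-AM→Osei+Ueda, Wed-PM→Baptiste, Thu-AM→Olsen, Thu-PM→Jules, Fri-AM→Nakamura, Fri-PM→Petrov, Sat-AM→Osei, Sat-PM→Baptiste.
Loads: Baptiste 2/2, Olsen 2/2, Nakamura 2/2, Petrov 2/2, Jules 2/2, Osei 2/2, Ueda 1/2, Chen 0/1 — all within limits.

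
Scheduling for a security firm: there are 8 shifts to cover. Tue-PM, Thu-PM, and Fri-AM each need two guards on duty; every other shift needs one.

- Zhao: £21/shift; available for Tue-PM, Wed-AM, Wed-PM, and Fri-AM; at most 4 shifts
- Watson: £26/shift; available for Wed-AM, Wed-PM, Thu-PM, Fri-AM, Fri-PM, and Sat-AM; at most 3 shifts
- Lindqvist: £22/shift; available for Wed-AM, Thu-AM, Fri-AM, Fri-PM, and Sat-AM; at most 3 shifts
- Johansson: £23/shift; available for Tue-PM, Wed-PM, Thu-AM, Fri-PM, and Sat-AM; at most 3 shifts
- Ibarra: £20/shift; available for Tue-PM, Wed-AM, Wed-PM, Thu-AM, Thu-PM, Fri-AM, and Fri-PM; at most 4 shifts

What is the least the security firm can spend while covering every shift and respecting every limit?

Thu-PM can only be covered by Watson and Ibarra, so that assignment is forced.
Picking the cheapest available guard for each shift independently would cost £230, but that ignores the shift limits.
An optimal schedule: Tue-PM→Ibarra+Zhao, Wed-AM→Zhao, Wed-PM→Zhao, Thu-AM→Ibarra, Thu-PM→Ibarra+Watson, Fri-AM→Zhao+Lindqvist, Fri-PM→Ibarra, Sat-AM→Lindqvist.
Total: 20 + 21 + 21 + 21 + 20 + 20 + 26 + 21 + 22 + 20 + 22 = £234.

£234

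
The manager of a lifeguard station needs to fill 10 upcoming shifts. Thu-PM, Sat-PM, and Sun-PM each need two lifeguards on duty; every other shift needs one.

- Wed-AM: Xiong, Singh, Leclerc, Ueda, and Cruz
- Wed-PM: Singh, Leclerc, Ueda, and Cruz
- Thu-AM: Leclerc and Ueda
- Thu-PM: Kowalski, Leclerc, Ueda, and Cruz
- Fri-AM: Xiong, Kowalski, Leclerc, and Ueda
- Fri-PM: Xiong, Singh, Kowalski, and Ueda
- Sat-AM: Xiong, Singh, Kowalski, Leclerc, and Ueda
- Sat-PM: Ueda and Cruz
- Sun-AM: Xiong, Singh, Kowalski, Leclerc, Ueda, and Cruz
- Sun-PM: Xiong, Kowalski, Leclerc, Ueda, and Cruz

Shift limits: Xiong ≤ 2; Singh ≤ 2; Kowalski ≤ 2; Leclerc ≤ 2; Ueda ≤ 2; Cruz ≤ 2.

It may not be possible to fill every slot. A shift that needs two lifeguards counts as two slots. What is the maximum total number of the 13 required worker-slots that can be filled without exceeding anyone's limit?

12

Total capacity across all lifeguards is 2+2+2+2+2+2 = 12, and 13 slots are needed, so at most 12 can be filled.
An assignment achieving 12: Wed-AM→Singh, Wed-PM→Singh, Thu-AM→Leclerc, Thu-PM→Kowalski+Leclerc, Fri-AM→Xiong, Fri-PM→Xiong, Sat-AM→Kowalski, Sat-PM→Ueda+Cruz, Sun-PM→Ueda+Cruz.
Loads: Xiong 2/2, Singh 2/2, Kowalski 2/2, Leclerc 2/2, Ueda 2/2, Cruz 2/2.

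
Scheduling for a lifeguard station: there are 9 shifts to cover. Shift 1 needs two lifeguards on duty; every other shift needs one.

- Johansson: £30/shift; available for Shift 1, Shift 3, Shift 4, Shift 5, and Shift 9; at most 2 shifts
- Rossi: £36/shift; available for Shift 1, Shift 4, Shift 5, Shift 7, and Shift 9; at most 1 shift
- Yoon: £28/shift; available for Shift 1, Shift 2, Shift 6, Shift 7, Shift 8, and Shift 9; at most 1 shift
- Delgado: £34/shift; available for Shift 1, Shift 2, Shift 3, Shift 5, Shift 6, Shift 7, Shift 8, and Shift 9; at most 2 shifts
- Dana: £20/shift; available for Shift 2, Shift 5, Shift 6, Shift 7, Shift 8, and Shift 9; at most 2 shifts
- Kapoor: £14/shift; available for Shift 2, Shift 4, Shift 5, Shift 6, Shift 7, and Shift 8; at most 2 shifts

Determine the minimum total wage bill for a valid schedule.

Picking the cheapest available lifeguard for each shift independently would cost £192, but that ignores the shift limits.
An optimal schedule: Shift 1→Rossi+Delgado, Shift 2→Yoon, Shift 3→Johansson, Shift 4→Johansson, Shift 5→Kapoor, Shift 6→Delgado, Shift 7→Kapoor, Shift 8→Dana, Shift 9→Dana.
Total: 36 + 34 + 28 + 30 + 30 + 14 + 34 + 14 + 20 + 20 = £260.

£260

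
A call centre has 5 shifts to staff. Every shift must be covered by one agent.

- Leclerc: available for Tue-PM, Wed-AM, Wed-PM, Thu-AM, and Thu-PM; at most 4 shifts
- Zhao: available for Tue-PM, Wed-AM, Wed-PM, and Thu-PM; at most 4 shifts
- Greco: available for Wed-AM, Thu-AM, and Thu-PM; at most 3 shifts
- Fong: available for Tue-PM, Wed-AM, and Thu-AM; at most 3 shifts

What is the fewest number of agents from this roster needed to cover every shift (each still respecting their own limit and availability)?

2

5 slots to fill and no one can take more than 4, so at least ⌈5/4⌉ = 2 agents are needed.
Leclerc and Zhao alone can cover everything: Tue-PM→Leclerc, Wed-AM→Leclerc, Wed-PM→Leclerc, Thu-AM→Leclerc, Thu-PM→Zhao.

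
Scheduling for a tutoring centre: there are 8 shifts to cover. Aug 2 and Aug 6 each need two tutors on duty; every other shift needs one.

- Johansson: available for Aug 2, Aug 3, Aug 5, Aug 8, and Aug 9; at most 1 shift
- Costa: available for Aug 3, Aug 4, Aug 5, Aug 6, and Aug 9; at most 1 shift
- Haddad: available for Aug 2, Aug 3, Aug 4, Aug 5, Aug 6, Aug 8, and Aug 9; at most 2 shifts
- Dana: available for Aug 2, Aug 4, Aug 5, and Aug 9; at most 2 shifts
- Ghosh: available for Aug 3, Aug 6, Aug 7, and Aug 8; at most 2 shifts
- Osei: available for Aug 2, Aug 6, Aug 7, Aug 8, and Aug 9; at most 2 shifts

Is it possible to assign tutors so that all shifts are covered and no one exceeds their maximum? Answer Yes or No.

One valid schedule: Aug 2→Dana+Osei, Aug 3→Johansson, Aug 4→Costa, Aug 5→Haddad, Aug 6→Ghosh+Osei, Aug 7→Ghosh, Aug 8→Haddad, Aug 9→Dana.
Loads: Johansson 1/1, Costa 1/1, Haddad 2/2, Dana 2/2, Ghosh 2/2, Osei 2/2 — all within limits.

Yes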